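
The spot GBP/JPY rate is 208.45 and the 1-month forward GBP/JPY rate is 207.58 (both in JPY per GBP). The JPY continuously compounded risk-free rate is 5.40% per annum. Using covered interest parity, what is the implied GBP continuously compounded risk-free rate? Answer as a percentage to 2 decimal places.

F = S·e^((r_JPY − r_GBP)T) ⇒ r_GBP = r_JPY − ln(F/S)/T
ln(207.58/208.45) = -0.004182; /(1/12) = -0.050184
r_GBP = 0.0540 + 0.050184 = 0.104184
r_GBP = 10.42%

10.42%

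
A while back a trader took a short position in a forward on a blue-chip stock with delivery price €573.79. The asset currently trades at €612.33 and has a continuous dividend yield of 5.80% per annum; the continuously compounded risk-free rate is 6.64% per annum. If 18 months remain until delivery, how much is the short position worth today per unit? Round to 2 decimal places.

-€41.91

Current fair forward for the remaining 18 months: F = S·e^((r − q)·T), (r − q) = 0.0664 − 0.0580 = 0.0084
F = 612.33 · e^(0.0084 × 18/12) = 612.33 × 1.012680 = 620.0943
Value of long forward = (F − K)·e^(−rT) = (620.0943 − 573.79) · e^(−0.0664·18/12)
= 46.3043 × 0.905199 = 41.91
Short position value = −(long value) = -€41.91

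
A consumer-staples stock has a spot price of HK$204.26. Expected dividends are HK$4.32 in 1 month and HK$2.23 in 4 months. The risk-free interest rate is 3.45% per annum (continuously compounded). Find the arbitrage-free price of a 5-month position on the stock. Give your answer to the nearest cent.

HK$200.61

PV(dividends) I = 4.32·e^(−0.0345·1/12) + 2.23·e^(−0.0345·4/12)
I = 4.3076 + 2.2045 = 6.5121
F = (S − I)·e^(rT) = (204.26 − 6.5121) · e^(0.0345·5/12)
= 197.7479 · e^0.014375 = 197.7479 × 1.014479 = HK$200.61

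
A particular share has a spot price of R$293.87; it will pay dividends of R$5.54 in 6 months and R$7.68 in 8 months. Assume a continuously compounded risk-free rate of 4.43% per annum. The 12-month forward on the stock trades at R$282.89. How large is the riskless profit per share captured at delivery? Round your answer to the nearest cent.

PV(dividends) I = 5.54·e^(−0.0443·6/12) + 7.68·e^(−0.0443·8/12) = 12.8751
Fair forward F* = (S − I)·e^(rT) = (293.87 − 12.8751)·e^0.044300 = 280.9949 × 1.045296 = 293.7228
Market R$282.89 < fair 293.7228: forward underpriced → reverse cash-and-carry (short the stock, invest proceeds at r, pay the dividends, go long the forward).
Profit at T = |F_mkt − F*| = |282.89 − 293.7228| = R$10.83 per share

R$10.83 per share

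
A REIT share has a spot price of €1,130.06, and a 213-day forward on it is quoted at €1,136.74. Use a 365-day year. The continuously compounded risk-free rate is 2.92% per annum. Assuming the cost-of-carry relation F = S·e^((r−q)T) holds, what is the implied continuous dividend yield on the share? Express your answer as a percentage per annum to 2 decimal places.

1.91%

From F = S·e^((r−q)T): (r − q) = ln(F/S)/T
ln(1136.74/1130.06) = ln(1.005911) = 0.005894
(r − q) = 0.005894 / (213/365) = 0.010100
q = r − ln(F/S)/T = 0.0292 − 0.010100 = 0.019100
q = 1.91%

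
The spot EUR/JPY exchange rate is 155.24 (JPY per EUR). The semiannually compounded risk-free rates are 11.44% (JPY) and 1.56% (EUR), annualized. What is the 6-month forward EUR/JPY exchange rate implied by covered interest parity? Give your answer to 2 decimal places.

By covered interest parity, F = S · (1+r_JPY/2)^(2T) / (1+r_EUR/2)^(2T)
= 155.24 × 1.057200 / 1.007800 = 155.24 × 1.049018
F = 162.85 JPY per EUR

162.85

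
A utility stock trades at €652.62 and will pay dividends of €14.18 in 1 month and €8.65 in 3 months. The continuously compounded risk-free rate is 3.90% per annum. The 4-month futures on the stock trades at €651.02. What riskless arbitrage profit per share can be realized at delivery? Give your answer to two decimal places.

PV(dividends) I = 14.18·e^(−0.0390·1/12) + 8.65·e^(−0.0390·3/12) = 22.7001
Fair futures F* = (S − I)·e^(rT) = (652.62 − 22.7001)·e^0.013000 = 629.9199 × 1.013085 = 638.1624
Market €651.02 > fair 638.1624: forward overpriced → cash-and-carry (borrow at r, buy the stock and collect the dividends, short the forward).
Profit at T = |F_mkt − F*| = |651.02 − 638.1624| = €12.86 per share

€12.86 per share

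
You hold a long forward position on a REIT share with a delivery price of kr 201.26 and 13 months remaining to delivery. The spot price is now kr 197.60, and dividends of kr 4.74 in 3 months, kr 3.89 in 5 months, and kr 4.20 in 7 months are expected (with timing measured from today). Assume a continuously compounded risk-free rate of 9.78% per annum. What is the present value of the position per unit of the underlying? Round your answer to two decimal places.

PV(remaining dividends) I = 4.74·e^(−0.0978·3/12) + 3.89·e^(−0.0978·5/12) + 4.20·e^(−0.0978·7/12) = 12.3273
Current forward F = (S − I)·e^(rT) = (197.60 − 12.3273)·e^(0.0978·13/12) = 185.2727 × 1.111766 = 205.9799
Value (long) = (F − K)·e^(−rT) = (205.9799 − 201.26) × 0.899470 = 4.2454
Value = kr 4.25

kr 4.25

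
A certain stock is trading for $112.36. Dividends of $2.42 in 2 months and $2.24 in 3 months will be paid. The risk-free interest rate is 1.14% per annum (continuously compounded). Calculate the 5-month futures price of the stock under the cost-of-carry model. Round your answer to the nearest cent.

PV(dividends) I = 2.42·e^(−0.0114·2/12) + 2.24·e^(−0.0114·3/12)
I = 2.4154 + 2.2336 = 4.6490
F = (S − I)·e^(rT) = (112.36 − 4.6490) · e^(0.0114·5/12)
= 107.7110 · e^0.004750 = 107.7110 × 1.004761 = $108.22

$108.22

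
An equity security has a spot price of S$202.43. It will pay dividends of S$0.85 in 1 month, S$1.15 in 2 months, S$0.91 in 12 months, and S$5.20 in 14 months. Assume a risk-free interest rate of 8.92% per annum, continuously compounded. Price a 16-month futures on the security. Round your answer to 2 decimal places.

S$219.55

PV(dividends) I = 0.85·e^(−0.0892·1/12) + 1.15·e^(−0.0892·2/12) + 0.91·e^(−0.0892·12/12) + 5.20·e^(−0.0892·14/12)
I = 0.8437 + 1.1330 + 0.8323 + 4.6861 = 7.4951
F = (S − I)·e^(rT) = (202.43 − 7.4951) · e^(0.0892·16/12)
= 194.9349 · e^0.118933 = 194.9349 × 1.126294 = S$219.55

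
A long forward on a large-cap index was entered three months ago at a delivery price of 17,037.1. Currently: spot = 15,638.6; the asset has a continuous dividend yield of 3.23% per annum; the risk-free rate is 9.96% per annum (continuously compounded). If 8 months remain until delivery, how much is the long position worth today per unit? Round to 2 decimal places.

Current fair forward for the remaining 8 months: F = S·e^((r − q)·T), (r − q) = 0.0996 − 0.0323 = 0.0673
F = 15638.6 · e^(0.0673 × 8/12) = 15638.6 × 1.04588840 = 16356.2303
Value of long forward = (F − K)·e^(−rT) = (16356.2303 − 17037.1) · e^(−0.0996·8/12)
= -680.8697 × 0.93575649 = -637.13

-637.13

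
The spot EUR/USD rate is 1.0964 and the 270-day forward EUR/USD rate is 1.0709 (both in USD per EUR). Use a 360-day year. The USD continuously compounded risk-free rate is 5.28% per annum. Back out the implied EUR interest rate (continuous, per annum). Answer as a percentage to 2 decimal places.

F = S·e^((r_USD − r_EUR)T) ⇒ r_EUR = r_USD − ln(F/S)/T
ln(1.0709/1.0964) = -0.023533; /(270/360) = -0.031377
r_EUR = 0.0528 + 0.031377 = 0.084177
r_EUR = 8.42%

8.42%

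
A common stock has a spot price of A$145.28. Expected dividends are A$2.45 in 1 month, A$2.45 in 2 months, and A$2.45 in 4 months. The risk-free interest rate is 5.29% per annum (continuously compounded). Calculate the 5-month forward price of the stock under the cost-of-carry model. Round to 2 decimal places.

PV(dividends) I = 2.45·e^(−0.0529·1/12) + 2.45·e^(−0.0529·2/12) + 2.45·e^(−0.0529·4/12)
I = 2.4392 + 2.4285 + 2.4072 = 7.2749
F = (S − I)·e^(rT) = (145.28 − 7.2749) · e^(0.0529·5/12)
= 138.0051 · e^0.022042 = 138.0051 × 1.022287 = A$141.08

A$141.08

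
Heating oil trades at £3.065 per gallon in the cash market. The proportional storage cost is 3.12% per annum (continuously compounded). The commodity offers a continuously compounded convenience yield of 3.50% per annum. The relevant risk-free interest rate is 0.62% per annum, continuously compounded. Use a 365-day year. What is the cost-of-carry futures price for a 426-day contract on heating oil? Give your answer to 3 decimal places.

Net carry = r + u − y = 0.0062 + 0.0312 − 0.0350 = 0.0024
F = S·e^((r+u−y)T) = 3.065 · e^(0.0024 × 426/365) = 3.065 · e^0.002801
= 3.065 × 1.002805 = £3.074 per gallon

£3.074 per gallon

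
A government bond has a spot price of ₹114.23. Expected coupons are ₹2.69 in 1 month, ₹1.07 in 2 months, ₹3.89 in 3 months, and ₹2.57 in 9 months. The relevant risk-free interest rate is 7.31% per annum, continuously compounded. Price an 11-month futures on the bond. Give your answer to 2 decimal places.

₹111.47

PV(coupons) I = 2.69·e^(−0.0731·1/12) + 1.07·e^(−0.0731·2/12) + 3.89·e^(−0.0731·3/12) + 2.57·e^(−0.0731·9/12)
I = 2.6737 + 1.0570 + 3.8196 + 2.4329 = 9.9832
F = (S − I)·e^(rT) = (114.23 − 9.9832) · e^(0.0731·11/12)
= 104.2468 · e^0.067008 = 104.2468 × 1.069304 = ₹111.47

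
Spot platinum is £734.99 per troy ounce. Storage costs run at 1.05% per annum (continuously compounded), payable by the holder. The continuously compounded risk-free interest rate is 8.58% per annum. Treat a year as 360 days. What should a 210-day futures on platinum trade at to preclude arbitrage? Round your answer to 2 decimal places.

£777.46 per troy ounce

Net carry = r + u − y = 0.0858 + 0.0105 − 0.0000 = 0.0963
F = S·e^((r+u−y)T) = 734.99 · e^(0.0963 × 210/360) = 734.99 · e^0.056175
= 734.99 × 1.057783 = £777.46 per troy ounce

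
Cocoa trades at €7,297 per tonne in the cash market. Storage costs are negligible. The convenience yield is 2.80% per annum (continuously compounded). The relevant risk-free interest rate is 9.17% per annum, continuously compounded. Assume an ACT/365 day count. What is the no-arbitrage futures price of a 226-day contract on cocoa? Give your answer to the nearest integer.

Net carry = r + u − y = 0.0917 + 0.0000 − 0.0280 = 0.0637
F = S·e^((r+u−y)T) = 7297 · e^(0.0637 × 226/365) = 7297 · e^0.039442
= 7297 × 1.040230 = €7,591 per tonne

€7,591 per tonne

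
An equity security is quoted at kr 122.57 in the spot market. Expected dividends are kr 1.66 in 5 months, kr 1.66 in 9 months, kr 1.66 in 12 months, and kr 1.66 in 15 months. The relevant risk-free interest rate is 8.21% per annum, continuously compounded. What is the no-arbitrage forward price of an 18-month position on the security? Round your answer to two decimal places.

kr 131.63

PV(dividends) I = 1.66·e^(−0.0821·5/12) + 1.66·e^(−0.0821·9/12) + 1.66·e^(−0.0821·12/12) + 1.66·e^(−0.0821·15/12)
I = 1.6042 + 1.5609 + 1.5292 + 1.4981 = 6.1924
F = (S − I)·e^(rT) = (122.57 − 6.1924) · e^(0.0821·18/12)
= 116.3776 · e^0.123150 = 116.3776 × 1.131054 = kr 131.63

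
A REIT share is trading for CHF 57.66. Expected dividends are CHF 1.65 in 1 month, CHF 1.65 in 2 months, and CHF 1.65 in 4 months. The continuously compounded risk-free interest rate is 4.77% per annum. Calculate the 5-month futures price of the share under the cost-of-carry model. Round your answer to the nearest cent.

CHF 53.81

PV(dividends) I = 1.65·e^(−0.0477·1/12) + 1.65·e^(−0.0477·2/12) + 1.65·e^(−0.0477·4/12)
I = 1.6435 + 1.6369 + 1.6240 = 4.9044
F = (S − I)·e^(rT) = (57.66 − 4.9044) · e^(0.0477·5/12)
= 52.7556 · e^0.019875 = 52.7556 × 1.020074 = CHF 53.81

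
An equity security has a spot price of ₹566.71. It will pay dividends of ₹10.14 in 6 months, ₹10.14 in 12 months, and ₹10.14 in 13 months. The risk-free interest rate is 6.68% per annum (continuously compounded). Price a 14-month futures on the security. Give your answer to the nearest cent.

PV(dividends) I = 10.14·e^(−0.0668·6/12) + 10.14·e^(−0.0668·12/12) + 10.14·e^(−0.0668·13/12)
I = 9.8069 + 9.4848 + 9.4321 = 28.7238
F = (S − I)·e^(rT) = (566.71 − 28.7238) · e^(0.0668·14/12)
= 537.9862 · e^0.077933 = 537.9862 × 1.081050 = ₹581.59

₹581.59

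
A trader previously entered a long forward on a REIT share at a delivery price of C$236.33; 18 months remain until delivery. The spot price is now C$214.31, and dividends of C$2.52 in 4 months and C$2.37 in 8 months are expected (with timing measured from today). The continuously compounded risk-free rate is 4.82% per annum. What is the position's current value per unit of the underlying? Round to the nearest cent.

PV(remaining dividends) I = 2.52·e^(−0.0482·4/12) + 2.37·e^(−0.0482·8/12) = 4.7749
Current forward F = (S − I)·e^(rT) = (214.31 − 4.7749)·e^(0.0482·18/12) = 209.5351 × 1.074978 = 225.2456
Value (long) = (F − K)·e^(−rT) = (225.2456 − 236.33) × 0.930252 = -10.3113
Value = -C$10.31

-C$10.31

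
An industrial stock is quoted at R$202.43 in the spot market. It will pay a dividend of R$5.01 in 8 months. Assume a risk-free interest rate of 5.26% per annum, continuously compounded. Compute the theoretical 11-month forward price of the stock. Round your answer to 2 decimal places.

R$207.35

PV(dividends) I = 5.01·e^(−0.0526·8/12)
I = 4.8374
F = (S − I)·e^(rT) = (202.43 − 4.8374) · e^(0.0526·11/12)
= 197.5926 · e^0.048217 = 197.5926 × 1.049398 = R$207.35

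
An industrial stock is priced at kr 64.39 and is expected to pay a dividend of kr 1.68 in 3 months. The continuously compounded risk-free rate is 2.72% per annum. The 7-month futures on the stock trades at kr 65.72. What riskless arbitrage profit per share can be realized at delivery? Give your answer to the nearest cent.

kr 2.00 per share

PV(dividends) I = 1.68·e^(−0.0272·3/12) = 1.6686
Fair futures F* = (S − I)·e^(rT) = (64.39 − 1.6686)·e^0.015867 = 62.7214 × 1.015994 = 63.7246
Market kr 65.72 > fair 63.7246: forward overpriced → cash-and-carry (borrow at r, buy the stock and collect the dividends, short the forward).
Profit at T = |F_mkt − F*| = |65.72 − 63.7246| = kr 2.00 per share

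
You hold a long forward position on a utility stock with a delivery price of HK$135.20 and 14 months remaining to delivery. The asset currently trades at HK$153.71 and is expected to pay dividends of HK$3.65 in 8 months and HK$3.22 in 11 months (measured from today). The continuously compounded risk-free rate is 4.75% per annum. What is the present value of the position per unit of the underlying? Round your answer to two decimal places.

HK$19.18

PV(remaining dividends) I = 3.65·e^(−0.0475·8/12) + 3.22·e^(−0.0475·11/12) = 6.6190
Current forward F = (S − I)·e^(rT) = (153.71 − 6.6190)·e^(0.0475·14/12) = 147.0910 × 1.056981 = 155.4724
Value (long) = (F − K)·e^(−rT) = (155.4724 − 135.20) × 0.946091 = 19.1795
Value = HK$19.18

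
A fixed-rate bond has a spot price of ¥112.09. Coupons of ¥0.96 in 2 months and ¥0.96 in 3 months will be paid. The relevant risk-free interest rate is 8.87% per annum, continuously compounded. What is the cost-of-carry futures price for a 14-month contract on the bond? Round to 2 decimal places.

¥122.22

PV(coupons) I = 0.96·e^(−0.0887·2/12) + 0.96·e^(−0.0887·3/12)
I = 0.9459 + 0.9389 = 1.8848
F = (S − I)·e^(rT) = (112.09 − 1.8848) · e^(0.0887·14/12)
= 110.2052 · e^0.103483 = 110.2052 × 1.109027 = ¥122.22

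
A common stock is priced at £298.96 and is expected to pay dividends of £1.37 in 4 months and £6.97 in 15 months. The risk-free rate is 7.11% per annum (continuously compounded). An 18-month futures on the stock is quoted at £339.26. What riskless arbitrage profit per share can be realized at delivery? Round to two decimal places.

£15.24 per share

PV(dividends) I = 1.37·e^(−0.0711·4/12) + 6.97·e^(−0.0711·15/12) = 7.7152
Fair futures F* = (S − I)·e^(rT) = (298.96 − 7.7152)·e^0.106650 = 291.2448 × 1.112545 = 324.0229
Market £339.26 > fair 324.0229: forward overpriced → cash-and-carry (borrow at r, buy the stock and collect the dividends, short the forward).
Profit at T = |F_mkt − F*| = |339.26 − 324.0229| = £15.24 per share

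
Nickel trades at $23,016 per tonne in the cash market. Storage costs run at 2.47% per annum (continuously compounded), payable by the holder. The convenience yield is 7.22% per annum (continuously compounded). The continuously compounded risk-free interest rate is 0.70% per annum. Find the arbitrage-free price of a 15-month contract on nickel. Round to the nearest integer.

Net carry = r + u − y = 0.0070 + 0.0247 − 0.0722 = -0.0405
F = S·e^((r+u−y)T) = 23016 · e^(-0.0405 × 15/12) = 23016 · e^-0.050625
= 23016 × 0.950635 = $21,880 per tonne

$21,880 per tonne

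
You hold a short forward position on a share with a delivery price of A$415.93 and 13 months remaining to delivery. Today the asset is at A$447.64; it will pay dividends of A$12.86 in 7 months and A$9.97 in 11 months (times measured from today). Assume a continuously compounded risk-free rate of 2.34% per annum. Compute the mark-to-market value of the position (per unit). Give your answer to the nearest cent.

PV(remaining dividends) I = 12.86·e^(−0.0234·7/12) + 9.97·e^(−0.0234·11/12) = 22.4441
Current forward F = (S − I)·e^(rT) = (447.64 − 22.4441)·e^(0.0234·13/12) = 425.1959 × 1.025674 = 436.1124
Value (long) = (F − K)·e^(−rT) = (436.1124 − 415.93) × 0.974969 = 19.6772
Short position value = −(long value) = -A$19.68

-A$19.68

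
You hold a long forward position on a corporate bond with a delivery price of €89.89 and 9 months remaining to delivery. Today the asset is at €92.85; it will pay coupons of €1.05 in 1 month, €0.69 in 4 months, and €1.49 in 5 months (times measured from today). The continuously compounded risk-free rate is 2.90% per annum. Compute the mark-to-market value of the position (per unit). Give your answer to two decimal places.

€1.69

PV(remaining coupons) I = 1.05·e^(−0.0290·1/12) + 0.69·e^(−0.0290·4/12) + 1.49·e^(−0.0290·5/12) = 3.2029
Current forward F = (S − I)·e^(rT) = (92.85 − 3.2029)·e^(0.0290·9/12) = 89.6471 × 1.021988 = 91.6183
Value (long) = (F − K)·e^(−rT) = (91.6183 − 89.89) × 0.978485 = 1.6911
Value = €1.69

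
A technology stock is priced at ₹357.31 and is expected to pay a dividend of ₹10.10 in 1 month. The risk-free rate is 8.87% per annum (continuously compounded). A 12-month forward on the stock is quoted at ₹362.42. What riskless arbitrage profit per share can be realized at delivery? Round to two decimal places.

PV(dividends) I = 10.10·e^(−0.0887·1/12) = 10.0256
Fair forward F* = (S − I)·e^(rT) = (357.31 − 10.0256)·e^0.088700 = 347.2844 × 1.092753 = 379.4961
Market ₹362.42 < fair 379.4961: forward underpriced → reverse cash-and-carry (short the stock, invest proceeds at r, pay the dividends, go long the forward).
Profit at T = |F_mkt − F*| = |362.42 − 379.4961| = ₹17.08 per share

₹17.08 per share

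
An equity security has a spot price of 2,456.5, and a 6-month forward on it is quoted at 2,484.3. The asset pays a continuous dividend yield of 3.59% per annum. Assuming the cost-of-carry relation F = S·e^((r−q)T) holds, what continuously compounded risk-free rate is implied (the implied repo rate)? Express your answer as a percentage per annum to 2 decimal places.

From F = S·e^((r−q)T): (r − q) = ln(F/S)/T
ln(2484.3/2456.5) = ln(1.011317) = 0.011253
(r − q) = 0.011253 / (6/12) = 0.022506
r = ln(F/S)/T + q = 0.022506 + 0.0359 = 0.058406
r = 5.84%

5.84%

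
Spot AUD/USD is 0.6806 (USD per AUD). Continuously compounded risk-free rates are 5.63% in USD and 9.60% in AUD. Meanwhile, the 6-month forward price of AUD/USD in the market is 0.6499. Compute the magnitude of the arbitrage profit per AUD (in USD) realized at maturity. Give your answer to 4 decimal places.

Fair forward: F* = S·e^(carry·T), with carry = (r_USD − r_AUD) = 0.0563 − 0.0960 = -0.0397
F* = 0.6806 · e^(-0.0397 × 6/12) = 0.6806 · e^-0.019850 = 0.6806 × 0.980346 = 0.6672
Market 0.6499 < fair 0.6672: forward underpriced → reverse cash-and-carry (short spot, go long the forward).
At maturity, profit = |F_mkt − F*| = |0.6499 − 0.6672| = 0.0173 per AUD (in USD)

0.0173 per AUD (in USD)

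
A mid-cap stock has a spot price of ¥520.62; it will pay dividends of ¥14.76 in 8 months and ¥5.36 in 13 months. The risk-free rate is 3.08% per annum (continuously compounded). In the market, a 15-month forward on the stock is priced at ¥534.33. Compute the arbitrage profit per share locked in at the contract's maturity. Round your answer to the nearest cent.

¥13.69 per share

PV(dividends) I = 14.76·e^(−0.0308·8/12) + 5.36·e^(−0.0308·13/12) = 19.6441
Fair forward F* = (S − I)·e^(rT) = (520.62 − 19.6441)·e^0.038500 = 500.9759 × 1.039251 = 520.6397
Market ¥534.33 > fair 520.6397: forward overpriced → cash-and-carry (borrow at r, buy the stock and collect the dividends, short the forward).
Profit at T = |F_mkt − F*| = |534.33 − 520.6397| = ¥13.69 per share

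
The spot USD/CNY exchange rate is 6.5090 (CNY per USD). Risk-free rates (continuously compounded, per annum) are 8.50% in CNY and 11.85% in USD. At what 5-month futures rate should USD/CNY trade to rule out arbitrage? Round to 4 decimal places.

6.4188

F = S·e^((r_CNY − r_USD)T) = 6.5090 · e^((0.0850 − 0.1185) × 5/12)
= 6.5090 · e^-0.013958 = 6.5090 × 0.986139
F = 6.4188 CNY per USD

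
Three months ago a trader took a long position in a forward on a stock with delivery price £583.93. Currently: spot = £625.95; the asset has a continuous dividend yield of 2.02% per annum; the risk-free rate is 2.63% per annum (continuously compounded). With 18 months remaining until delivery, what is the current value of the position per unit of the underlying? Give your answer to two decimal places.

Current fair forward for the remaining 18 months: F = S·e^((r − q)·T), (r − q) = 0.0263 − 0.0202 = 0.0061
F = 625.95 · e^(0.0061 × 18/12) = 625.95 × 1.009192 = 631.7037
Value of long forward = (F − K)·e^(−rT) = (631.7037 − 583.93) · e^(−0.0263·18/12)
= 47.7737 × 0.961318 = 45.93

£45.93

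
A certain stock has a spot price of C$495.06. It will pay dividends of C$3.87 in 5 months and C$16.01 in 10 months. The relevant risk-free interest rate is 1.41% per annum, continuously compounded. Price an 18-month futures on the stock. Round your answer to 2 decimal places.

PV(dividends) I = 3.87·e^(−0.0141·5/12) + 16.01·e^(−0.0141·10/12)
I = 3.8473 + 15.8230 = 19.6703
F = (S − I)·e^(rT) = (495.06 − 19.6703) · e^(0.0141·18/12)
= 475.3897 · e^0.021150 = 475.3897 × 1.021375 = C$485.55

C$485.55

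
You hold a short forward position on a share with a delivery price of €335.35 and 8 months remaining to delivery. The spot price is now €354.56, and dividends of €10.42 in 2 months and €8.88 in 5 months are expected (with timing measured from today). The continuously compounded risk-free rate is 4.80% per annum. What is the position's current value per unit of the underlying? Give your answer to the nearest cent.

PV(remaining dividends) I = 10.42·e^(−0.0480·2/12) + 8.88·e^(−0.0480·5/12) = 19.0411
Current forward F = (S − I)·e^(rT) = (354.56 − 19.0411)·e^(0.0480·8/12) = 335.5189 × 1.032518 = 346.4293
Value (long) = (F − K)·e^(−rT) = (346.4293 − 335.35) × 0.968507 = 10.7304
Short position value = −(long value) = -€10.73

-€10.73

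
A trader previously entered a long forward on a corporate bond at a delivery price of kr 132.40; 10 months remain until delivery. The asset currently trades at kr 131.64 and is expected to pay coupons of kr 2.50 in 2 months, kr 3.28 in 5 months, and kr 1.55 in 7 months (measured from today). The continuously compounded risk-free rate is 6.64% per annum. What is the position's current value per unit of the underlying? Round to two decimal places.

-kr 0.79

PV(remaining coupons) I = 2.50·e^(−0.0664·2/12) + 3.28·e^(−0.0664·5/12) + 1.55·e^(−0.0664·7/12) = 7.1541
Current forward F = (S − I)·e^(rT) = (131.64 − 7.1541)·e^(0.0664·10/12) = 124.4859 × 1.056893 = 131.5683
Value (long) = (F − K)·e^(−rT) = (131.5683 − 132.40) × 0.946170 = -0.7869
Value = -kr 0.79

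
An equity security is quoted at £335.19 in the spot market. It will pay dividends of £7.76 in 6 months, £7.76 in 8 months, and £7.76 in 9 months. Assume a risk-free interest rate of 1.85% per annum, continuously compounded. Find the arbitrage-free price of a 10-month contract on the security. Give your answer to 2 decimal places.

PV(dividends) I = 7.76·e^(−0.0185·6/12) + 7.76·e^(−0.0185·8/12) + 7.76·e^(−0.0185·9/12)
I = 7.6886 + 7.6649 + 7.6531 = 23.0066
F = (S − I)·e^(rT) = (335.19 − 23.0066) · e^(0.0185·10/12)
= 312.1834 · e^0.015417 = 312.1834 × 1.015536 = £317.03

£317.03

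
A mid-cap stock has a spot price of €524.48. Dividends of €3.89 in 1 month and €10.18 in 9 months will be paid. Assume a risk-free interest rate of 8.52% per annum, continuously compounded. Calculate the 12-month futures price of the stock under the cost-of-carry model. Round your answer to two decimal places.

PV(dividends) I = 3.89·e^(−0.0852·1/12) + 10.18·e^(−0.0852·9/12)
I = 3.8625 + 9.5498 = 13.4123
F = (S − I)·e^(rT) = (524.48 − 13.4123) · e^(0.0852·12/12)
= 511.0677 · e^0.085200 = 511.0677 × 1.088935 = €556.52

€556.52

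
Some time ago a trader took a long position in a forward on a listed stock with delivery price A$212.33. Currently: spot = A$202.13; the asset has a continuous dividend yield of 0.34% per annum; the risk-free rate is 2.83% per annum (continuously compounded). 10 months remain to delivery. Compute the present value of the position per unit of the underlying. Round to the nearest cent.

Current fair forward for the remaining 10 months: F = S·e^((r − q)·T), (r − q) = 0.0283 − 0.0034 = 0.0249
F = 202.13 · e^(0.0249 × 10/12) = 202.13 × 1.020967 = 206.3681
Value of long forward = (F − K)·e^(−rT) = (206.3681 − 212.33) · e^(−0.0283·10/12)
= -5.9619 × 0.976693 = -5.82

-A$5.82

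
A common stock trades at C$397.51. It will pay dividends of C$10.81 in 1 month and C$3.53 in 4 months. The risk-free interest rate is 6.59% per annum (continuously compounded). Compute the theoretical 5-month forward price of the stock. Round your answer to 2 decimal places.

PV(dividends) I = 10.81·e^(−0.0659·1/12) + 3.53·e^(−0.0659·4/12)
I = 10.7508 + 3.4533 = 14.2041
F = (S − I)·e^(rT) = (397.51 − 14.2041) · e^(0.0659·5/12)
= 383.3059 · e^0.027458 = 383.3059 × 1.027838 = C$393.98

C$393.98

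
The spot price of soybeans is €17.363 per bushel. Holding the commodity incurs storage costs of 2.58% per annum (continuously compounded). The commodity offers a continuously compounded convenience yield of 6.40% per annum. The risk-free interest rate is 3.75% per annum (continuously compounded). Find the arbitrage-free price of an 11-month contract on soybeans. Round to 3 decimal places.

Net carry = r + u − y = 0.0375 + 0.0258 − 0.0640 = -0.0007
F = S·e^((r+u−y)T) = 17.363 · e^(-0.0007 × 11/12) = 17.363 · e^-0.000642
= 17.363 × 0.999358 = €17.352 per bushel

€17.352 per bushel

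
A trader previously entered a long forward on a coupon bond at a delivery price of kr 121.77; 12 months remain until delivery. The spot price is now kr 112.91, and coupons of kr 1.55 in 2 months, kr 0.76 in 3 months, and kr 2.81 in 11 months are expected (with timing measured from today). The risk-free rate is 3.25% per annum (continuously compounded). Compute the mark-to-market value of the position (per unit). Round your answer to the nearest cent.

-kr 9.99

PV(remaining coupons) I = 1.55·e^(−0.0325·2/12) + 0.76·e^(−0.0325·3/12) + 2.81·e^(−0.0325·11/12) = 5.0230
Current forward F = (S − I)·e^(rT) = (112.91 − 5.0230)·e^(0.0325·12/12) = 107.8870 × 1.033034 = 111.4509
Value (long) = (F − K)·e^(−rT) = (111.4509 − 121.77) × 0.968022 = -9.9891
Value = -kr 9.99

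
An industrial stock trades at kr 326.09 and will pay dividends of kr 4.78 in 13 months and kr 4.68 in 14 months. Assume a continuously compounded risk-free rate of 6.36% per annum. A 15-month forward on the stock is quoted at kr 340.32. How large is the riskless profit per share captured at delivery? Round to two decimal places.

kr 3.22 per share

PV(dividends) I = 4.78·e^(−0.0636·13/12) + 4.68·e^(−0.0636·14/12) = 8.8071
Fair forward F* = (S − I)·e^(rT) = (326.09 − 8.8071)·e^0.079500 = 317.2829 × 1.082746 = 343.5368
Market kr 340.32 < fair 343.5368: forward underpriced → reverse cash-and-carry (short the stock, invest proceeds at r, pay the dividends, go long the forward).
Profit at T = |F_mkt − F*| = |340.32 − 343.5368| = kr 3.22 per share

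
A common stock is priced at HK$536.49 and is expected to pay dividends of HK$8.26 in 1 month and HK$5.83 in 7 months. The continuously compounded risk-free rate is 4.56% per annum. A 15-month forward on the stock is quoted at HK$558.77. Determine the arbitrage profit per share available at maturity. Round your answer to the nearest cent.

HK$5.53 per share

PV(dividends) I = 8.26·e^(−0.0456·1/12) + 5.83·e^(−0.0456·7/12) = 13.9056
Fair forward F* = (S − I)·e^(rT) = (536.49 − 13.9056)·e^0.057000 = 522.5844 × 1.058656 = 553.2371
Market HK$558.77 > fair 553.2371: forward overpriced → cash-and-carry (borrow at r, buy the stock and collect the dividends, short the forward).
Profit at T = |F_mkt − F*| = |558.77 − 553.2371| = HK$5.53 per share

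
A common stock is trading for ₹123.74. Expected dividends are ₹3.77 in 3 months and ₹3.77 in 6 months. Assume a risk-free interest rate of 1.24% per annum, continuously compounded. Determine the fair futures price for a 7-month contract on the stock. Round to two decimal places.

₹117.08

PV(dividends) I = 3.77·e^(−0.0124·3/12) + 3.77·e^(−0.0124·6/12)
I = 3.7583 + 3.7467 = 7.5050
F = (S − I)·e^(rT) = (123.74 − 7.5050) · e^(0.0124·7/12)
= 116.2350 · e^0.007233 = 116.2350 × 1.007259 = ₹117.08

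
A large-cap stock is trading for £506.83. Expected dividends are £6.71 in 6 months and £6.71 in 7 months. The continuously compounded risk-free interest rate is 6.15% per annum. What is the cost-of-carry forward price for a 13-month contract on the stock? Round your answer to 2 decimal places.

PV(dividends) I = 6.71·e^(−0.0615·6/12) + 6.71·e^(−0.0615·7/12)
I = 6.5068 + 6.4735 = 12.9803
F = (S − I)·e^(rT) = (506.83 − 12.9803) · e^(0.0615·13/12)
= 493.8497 · e^0.066625 = 493.8497 × 1.068895 = £527.87

£527.87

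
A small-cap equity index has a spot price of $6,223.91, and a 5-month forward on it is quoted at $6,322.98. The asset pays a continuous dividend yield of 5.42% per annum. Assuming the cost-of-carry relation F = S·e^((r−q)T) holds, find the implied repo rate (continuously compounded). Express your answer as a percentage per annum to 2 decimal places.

9.21%

From F = S·e^((r−q)T): (r − q) = ln(F/S)/T
ln(6322.98/6223.91) = ln(1.015918) = 0.015793
(r − q) = 0.015793 / (5/12) = 0.037903
r = ln(F/S)/T + q = 0.037903 + 0.0542 = 0.092103
r = 9.21%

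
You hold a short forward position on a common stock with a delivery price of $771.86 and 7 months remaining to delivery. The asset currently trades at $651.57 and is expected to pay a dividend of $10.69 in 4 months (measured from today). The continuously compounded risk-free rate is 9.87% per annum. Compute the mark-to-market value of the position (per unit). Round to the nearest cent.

PV(remaining dividends) I = 10.69·e^(−0.0987·4/12) = 10.3440
Current forward F = (S − I)·e^(rT) = (651.57 − 10.3440)·e^(0.0987·7/12) = 641.2260 × 1.059265 = 679.2283
Value (long) = (F − K)·e^(−rT) = (679.2283 − 771.86) × 0.944051 = -87.4490
Short position value = −(long value) = $87.45

$87.45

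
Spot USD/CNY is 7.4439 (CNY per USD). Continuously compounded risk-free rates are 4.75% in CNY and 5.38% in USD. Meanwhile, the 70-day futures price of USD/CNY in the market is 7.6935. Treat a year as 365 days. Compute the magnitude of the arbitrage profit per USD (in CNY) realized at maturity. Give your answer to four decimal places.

Fair futures: F* = S·e^(carry·T), with carry = (r_CNY − r_USD) = 0.0475 − 0.0538 = -0.0063
F* = 7.4439 · e^(-0.0063 × 70/365) = 7.4439 · e^-0.001208 = 7.4439 × 0.998793 = 7.4349
Market 7.6935 > fair 7.4349: forward overpriced → cash-and-carry (buy spot, short the forward).
At maturity, profit = |F_mkt − F*| = |7.6935 − 7.4349| = 0.2586 per USD (in CNY)

0.2586 per USD (in CNY)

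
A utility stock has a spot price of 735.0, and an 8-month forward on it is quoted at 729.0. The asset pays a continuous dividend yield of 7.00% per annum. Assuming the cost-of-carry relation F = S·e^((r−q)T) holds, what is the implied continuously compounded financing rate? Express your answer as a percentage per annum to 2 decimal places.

5.77%

From F = S·e^((r−q)T): (r − q) = ln(F/S)/T
ln(729.0/735.0) = ln(0.991837) = -0.008196
(r − q) = -0.008196 / (8/12) = -0.012294
r = ln(F/S)/T + q = -0.012294 + 0.0700 = 0.057706
r = 5.77%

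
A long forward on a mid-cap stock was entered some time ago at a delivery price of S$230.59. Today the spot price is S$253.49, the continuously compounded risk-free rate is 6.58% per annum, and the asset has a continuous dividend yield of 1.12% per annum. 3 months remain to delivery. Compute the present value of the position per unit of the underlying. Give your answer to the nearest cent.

Current fair forward for the remaining 3 months: F = S·e^((r − q)·T), (r − q) = 0.0658 − 0.0112 = 0.0546
F = 253.49 · e^(0.0546 × 3/12) = 253.49 × 1.013744 = 256.9740
Value of long forward = (F − K)·e^(−rT) = (256.9740 − 230.59) · e^(−0.0658·3/12)
= 26.3840 × 0.983685 = 25.95

S$25.95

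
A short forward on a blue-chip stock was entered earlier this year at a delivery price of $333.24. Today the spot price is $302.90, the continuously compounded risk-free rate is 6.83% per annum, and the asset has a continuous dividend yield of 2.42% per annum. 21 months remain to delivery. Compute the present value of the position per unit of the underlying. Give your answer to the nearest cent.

Current fair forward for the remaining 21 months: F = S·e^((r − q)·T), (r − q) = 0.0683 − 0.0242 = 0.0441
F = 302.90 · e^(0.0441 × 21/12) = 302.90 × 1.080231 = 327.2020
Value of long forward = (F − K)·e^(−rT) = (327.2020 − 333.24) · e^(−0.0683·21/12)
= -6.0380 × 0.887342 = -5.36
Short position value = −(long value) = $5.36

$5.36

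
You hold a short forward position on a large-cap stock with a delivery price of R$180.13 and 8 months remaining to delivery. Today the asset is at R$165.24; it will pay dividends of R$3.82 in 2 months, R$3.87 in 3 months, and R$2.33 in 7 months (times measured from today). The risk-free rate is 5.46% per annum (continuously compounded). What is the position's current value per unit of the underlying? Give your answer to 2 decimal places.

PV(remaining dividends) I = 3.82·e^(−0.0546·2/12) + 3.87·e^(−0.0546·3/12) + 2.33·e^(−0.0546·7/12) = 9.8599
Current forward F = (S − I)·e^(rT) = (165.24 − 9.8599)·e^(0.0546·8/12) = 155.3801 × 1.037071 = 161.1402
Value (long) = (F − K)·e^(−rT) = (161.1402 − 180.13) × 0.964255 = -18.3110
Short position value = −(long value) = R$18.31

R$18.31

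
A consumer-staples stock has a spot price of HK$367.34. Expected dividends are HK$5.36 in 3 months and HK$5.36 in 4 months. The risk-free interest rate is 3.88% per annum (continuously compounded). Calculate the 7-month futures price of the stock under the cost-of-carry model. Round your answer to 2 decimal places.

HK$364.91

PV(dividends) I = 5.36·e^(−0.0388·3/12) + 5.36·e^(−0.0388·4/12)
I = 5.3083 + 5.2911 = 10.5994
F = (S − I)·e^(rT) = (367.34 − 10.5994) · e^(0.0388·7/12)
= 356.7406 · e^0.022633 = 356.7406 × 1.022891 = HK$364.91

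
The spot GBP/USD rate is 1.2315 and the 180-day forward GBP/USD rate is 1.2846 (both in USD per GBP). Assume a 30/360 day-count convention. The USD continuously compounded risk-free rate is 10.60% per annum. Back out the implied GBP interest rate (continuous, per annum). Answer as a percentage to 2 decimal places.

2.16%

F = S·e^((r_USD − r_GBP)T) ⇒ r_GBP = r_USD − ln(F/S)/T
ln(1.2846/1.2315) = 0.042214; /(180/360) = 0.084428
r_GBP = 0.1060 − 0.084428 = 0.021572
r_GBP = 2.16%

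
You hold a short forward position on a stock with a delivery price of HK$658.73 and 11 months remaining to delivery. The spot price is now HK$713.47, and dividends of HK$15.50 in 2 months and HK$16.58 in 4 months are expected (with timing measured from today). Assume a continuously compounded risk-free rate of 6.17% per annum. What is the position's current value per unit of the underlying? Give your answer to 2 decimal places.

-HK$59.38

PV(remaining dividends) I = 15.50·e^(−0.0617·2/12) + 16.58·e^(−0.0617·4/12) = 31.5839
Current forward F = (S − I)·e^(rT) = (713.47 − 31.5839)·e^(0.0617·11/12) = 681.8861 × 1.058188 = 721.5637
Value (long) = (F − K)·e^(−rT) = (721.5637 − 658.73) × 0.945011 = 59.3785
Short position value = −(long value) = -HK$59.38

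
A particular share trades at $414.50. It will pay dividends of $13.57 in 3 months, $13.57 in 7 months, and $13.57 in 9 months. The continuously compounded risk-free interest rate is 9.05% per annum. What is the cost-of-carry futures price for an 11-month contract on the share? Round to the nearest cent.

PV(dividends) I = 13.57·e^(−0.0905·3/12) + 13.57·e^(−0.0905·7/12) + 13.57·e^(−0.0905·9/12)
I = 13.2664 + 12.8722 + 12.6795 = 38.8181
F = (S − I)·e^(rT) = (414.50 − 38.8181) · e^(0.0905·11/12)
= 375.6819 · e^0.082958 = 375.6819 × 1.086496 = $408.18

$408.18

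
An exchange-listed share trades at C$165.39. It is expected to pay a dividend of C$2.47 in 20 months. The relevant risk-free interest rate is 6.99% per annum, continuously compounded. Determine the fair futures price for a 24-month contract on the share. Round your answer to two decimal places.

PV(dividends) I = 2.47·e^(−0.0699·20/12)
I = 2.1984
F = (S − I)·e^(rT) = (165.39 − 2.1984) · e^(0.0699·24/12)
= 163.1916 · e^0.139800 = 163.1916 × 1.150044 = C$187.68

C$187.68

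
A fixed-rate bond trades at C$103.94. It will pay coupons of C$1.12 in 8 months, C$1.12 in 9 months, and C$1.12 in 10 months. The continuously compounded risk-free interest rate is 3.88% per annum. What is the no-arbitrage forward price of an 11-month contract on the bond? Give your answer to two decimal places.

C$104.32

PV(coupons) I = 1.12·e^(−0.0388·8/12) + 1.12·e^(−0.0388·9/12) + 1.12·e^(−0.0388·10/12)
I = 1.0914 + 1.0879 + 1.0844 = 3.2637
F = (S − I)·e^(rT) = (103.94 − 3.2637) · e^(0.0388·11/12)
= 100.6763 · e^0.035567 = 100.6763 × 1.036207 = C$104.32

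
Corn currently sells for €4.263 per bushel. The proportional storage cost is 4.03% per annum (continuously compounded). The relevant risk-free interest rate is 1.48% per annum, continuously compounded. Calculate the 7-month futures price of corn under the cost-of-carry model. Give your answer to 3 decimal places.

Net carry = r + u − y = 0.0148 + 0.0403 − 0.0000 = 0.0551
F = S·e^((r+u−y)T) = 4.263 · e^(0.0551 × 7/12) = 4.263 · e^0.032142
= 4.263 × 1.032664 = €4.402 per bushel

€4.402 per bushel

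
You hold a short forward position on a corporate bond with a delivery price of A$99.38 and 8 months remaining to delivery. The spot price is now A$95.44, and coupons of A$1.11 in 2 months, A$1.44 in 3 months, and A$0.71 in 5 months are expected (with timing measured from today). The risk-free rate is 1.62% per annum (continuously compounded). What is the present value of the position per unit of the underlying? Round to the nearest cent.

A$6.12

PV(remaining coupons) I = 1.11·e^(−0.0162·2/12) + 1.44·e^(−0.0162·3/12) + 0.71·e^(−0.0162·5/12) = 3.2464
Current forward F = (S − I)·e^(rT) = (95.44 − 3.2464)·e^(0.0162·8/12) = 92.1936 × 1.010859 = 93.1947
Value (long) = (F − K)·e^(−rT) = (93.1947 − 99.38) × 0.989258 = -6.1189
Short position value = −(long value) = A$6.12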